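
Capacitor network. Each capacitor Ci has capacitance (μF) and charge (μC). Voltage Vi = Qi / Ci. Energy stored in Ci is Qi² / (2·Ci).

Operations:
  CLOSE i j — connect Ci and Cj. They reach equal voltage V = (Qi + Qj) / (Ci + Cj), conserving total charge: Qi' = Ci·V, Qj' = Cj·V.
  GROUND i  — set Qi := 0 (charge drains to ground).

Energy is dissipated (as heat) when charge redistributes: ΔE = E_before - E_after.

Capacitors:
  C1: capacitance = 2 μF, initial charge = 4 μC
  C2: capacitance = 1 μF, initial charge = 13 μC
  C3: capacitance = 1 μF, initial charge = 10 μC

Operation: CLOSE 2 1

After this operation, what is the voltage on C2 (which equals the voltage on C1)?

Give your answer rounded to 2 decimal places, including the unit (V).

Answer: 5.67 V

Derivation:
Initial: C1(2μF, Q=4μC, V=2.00V), C2(1μF, Q=13μC, V=13.00V), C3(1μF, Q=10μC, V=10.00V)
Op 1: CLOSE 2-1: Q_total=17.00, C_total=3.00, V=5.67; Q2=5.67, Q1=11.33; dissipated=40.333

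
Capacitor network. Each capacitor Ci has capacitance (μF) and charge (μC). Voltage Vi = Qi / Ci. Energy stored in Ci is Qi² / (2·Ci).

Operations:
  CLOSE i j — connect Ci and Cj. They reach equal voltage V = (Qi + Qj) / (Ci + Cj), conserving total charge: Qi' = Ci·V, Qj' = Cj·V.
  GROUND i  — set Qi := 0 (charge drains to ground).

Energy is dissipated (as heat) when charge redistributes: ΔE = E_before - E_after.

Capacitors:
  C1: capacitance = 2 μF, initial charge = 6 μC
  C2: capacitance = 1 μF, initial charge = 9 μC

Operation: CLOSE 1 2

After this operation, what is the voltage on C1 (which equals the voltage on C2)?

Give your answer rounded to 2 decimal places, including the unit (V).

Answer: 5.00 V

Derivation:
Initial: C1(2μF, Q=6μC, V=3.00V), C2(1μF, Q=9μC, V=9.00V)
Op 1: CLOSE 1-2: Q_total=15.00, C_total=3.00, V=5.00; Q1=10.00, Q2=5.00; dissipated=12.000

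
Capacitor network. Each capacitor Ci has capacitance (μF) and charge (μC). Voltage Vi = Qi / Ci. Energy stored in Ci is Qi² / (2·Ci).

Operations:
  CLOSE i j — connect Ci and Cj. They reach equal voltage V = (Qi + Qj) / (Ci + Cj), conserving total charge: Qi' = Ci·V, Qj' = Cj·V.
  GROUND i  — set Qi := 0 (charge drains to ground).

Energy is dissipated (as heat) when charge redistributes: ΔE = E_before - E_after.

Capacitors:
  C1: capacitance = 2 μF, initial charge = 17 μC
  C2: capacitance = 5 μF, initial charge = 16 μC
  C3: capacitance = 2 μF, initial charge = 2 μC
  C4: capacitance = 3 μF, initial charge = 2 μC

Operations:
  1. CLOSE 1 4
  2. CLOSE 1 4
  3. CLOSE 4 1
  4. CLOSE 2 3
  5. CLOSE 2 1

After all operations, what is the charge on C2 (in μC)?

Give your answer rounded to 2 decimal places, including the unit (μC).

Answer: 14.61 μC

Derivation:
Initial: C1(2μF, Q=17μC, V=8.50V), C2(5μF, Q=16μC, V=3.20V), C3(2μF, Q=2μC, V=1.00V), C4(3μF, Q=2μC, V=0.67V)
Op 1: CLOSE 1-4: Q_total=19.00, C_total=5.00, V=3.80; Q1=7.60, Q4=11.40; dissipated=36.817
Op 2: CLOSE 1-4: Q_total=19.00, C_total=5.00, V=3.80; Q1=7.60, Q4=11.40; dissipated=0.000
Op 3: CLOSE 4-1: Q_total=19.00, C_total=5.00, V=3.80; Q4=11.40, Q1=7.60; dissipated=0.000
Op 4: CLOSE 2-3: Q_total=18.00, C_total=7.00, V=2.57; Q2=12.86, Q3=5.14; dissipated=3.457
Op 5: CLOSE 2-1: Q_total=20.46, C_total=7.00, V=2.92; Q2=14.61, Q1=5.84; dissipated=1.078
Final charges: Q1=5.84, Q2=14.61, Q3=5.14, Q4=11.40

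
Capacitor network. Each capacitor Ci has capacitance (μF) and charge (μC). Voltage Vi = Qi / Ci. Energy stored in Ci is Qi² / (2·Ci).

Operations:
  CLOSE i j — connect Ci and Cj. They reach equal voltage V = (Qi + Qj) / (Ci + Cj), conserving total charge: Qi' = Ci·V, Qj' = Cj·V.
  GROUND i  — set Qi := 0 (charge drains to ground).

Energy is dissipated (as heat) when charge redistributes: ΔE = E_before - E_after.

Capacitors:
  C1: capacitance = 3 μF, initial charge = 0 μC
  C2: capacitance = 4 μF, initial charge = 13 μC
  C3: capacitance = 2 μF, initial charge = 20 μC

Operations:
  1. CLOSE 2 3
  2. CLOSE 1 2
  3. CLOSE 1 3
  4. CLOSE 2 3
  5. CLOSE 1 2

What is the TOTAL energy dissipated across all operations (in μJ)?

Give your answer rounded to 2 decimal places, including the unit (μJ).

Initial: C1(3μF, Q=0μC, V=0.00V), C2(4μF, Q=13μC, V=3.25V), C3(2μF, Q=20μC, V=10.00V)
Op 1: CLOSE 2-3: Q_total=33.00, C_total=6.00, V=5.50; Q2=22.00, Q3=11.00; dissipated=30.375
Op 2: CLOSE 1-2: Q_total=22.00, C_total=7.00, V=3.14; Q1=9.43, Q2=12.57; dissipated=25.929
Op 3: CLOSE 1-3: Q_total=20.43, C_total=5.00, V=4.09; Q1=12.26, Q3=8.17; dissipated=3.334
Op 4: CLOSE 2-3: Q_total=20.74, C_total=6.00, V=3.46; Q2=13.83, Q3=6.91; dissipated=0.593
Op 5: CLOSE 1-2: Q_total=26.09, C_total=7.00, V=3.73; Q1=11.18, Q2=14.91; dissipated=0.339
Total dissipated: 60.569 μJ

Answer: 60.57 μJ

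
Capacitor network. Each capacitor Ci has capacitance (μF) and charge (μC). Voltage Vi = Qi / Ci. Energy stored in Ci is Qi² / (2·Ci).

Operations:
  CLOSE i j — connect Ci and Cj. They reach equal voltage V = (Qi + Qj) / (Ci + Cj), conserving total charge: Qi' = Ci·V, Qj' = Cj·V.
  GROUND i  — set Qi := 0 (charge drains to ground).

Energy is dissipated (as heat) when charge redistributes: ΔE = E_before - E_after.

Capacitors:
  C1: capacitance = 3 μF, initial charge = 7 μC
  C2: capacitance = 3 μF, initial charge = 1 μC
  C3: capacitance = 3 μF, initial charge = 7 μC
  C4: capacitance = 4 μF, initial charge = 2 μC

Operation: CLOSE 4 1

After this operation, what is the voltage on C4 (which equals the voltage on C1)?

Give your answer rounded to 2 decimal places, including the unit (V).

Initial: C1(3μF, Q=7μC, V=2.33V), C2(3μF, Q=1μC, V=0.33V), C3(3μF, Q=7μC, V=2.33V), C4(4μF, Q=2μC, V=0.50V)
Op 1: CLOSE 4-1: Q_total=9.00, C_total=7.00, V=1.29; Q4=5.14, Q1=3.86; dissipated=2.881

Answer: 1.29 V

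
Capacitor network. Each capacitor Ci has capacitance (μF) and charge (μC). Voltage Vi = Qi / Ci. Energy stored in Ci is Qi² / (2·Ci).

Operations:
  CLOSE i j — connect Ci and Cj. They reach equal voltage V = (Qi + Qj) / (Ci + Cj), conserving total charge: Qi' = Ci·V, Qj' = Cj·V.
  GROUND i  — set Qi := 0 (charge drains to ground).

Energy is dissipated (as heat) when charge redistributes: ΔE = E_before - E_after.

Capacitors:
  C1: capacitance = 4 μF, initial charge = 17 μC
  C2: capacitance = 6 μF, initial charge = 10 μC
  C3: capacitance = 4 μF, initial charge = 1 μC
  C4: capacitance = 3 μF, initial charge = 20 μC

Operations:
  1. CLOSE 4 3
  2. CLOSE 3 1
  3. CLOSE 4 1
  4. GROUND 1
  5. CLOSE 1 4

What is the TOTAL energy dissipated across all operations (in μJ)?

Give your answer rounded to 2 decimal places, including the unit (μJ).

Initial: C1(4μF, Q=17μC, V=4.25V), C2(6μF, Q=10μC, V=1.67V), C3(4μF, Q=1μC, V=0.25V), C4(3μF, Q=20μC, V=6.67V)
Op 1: CLOSE 4-3: Q_total=21.00, C_total=7.00, V=3.00; Q4=9.00, Q3=12.00; dissipated=35.292
Op 2: CLOSE 3-1: Q_total=29.00, C_total=8.00, V=3.62; Q3=14.50, Q1=14.50; dissipated=1.562
Op 3: CLOSE 4-1: Q_total=23.50, C_total=7.00, V=3.36; Q4=10.07, Q1=13.43; dissipated=0.335
Op 4: GROUND 1: Q1=0; energy lost=22.541
Op 5: CLOSE 1-4: Q_total=10.07, C_total=7.00, V=1.44; Q1=5.76, Q4=4.32; dissipated=9.660
Total dissipated: 69.390 μJ

Answer: 69.39 μJ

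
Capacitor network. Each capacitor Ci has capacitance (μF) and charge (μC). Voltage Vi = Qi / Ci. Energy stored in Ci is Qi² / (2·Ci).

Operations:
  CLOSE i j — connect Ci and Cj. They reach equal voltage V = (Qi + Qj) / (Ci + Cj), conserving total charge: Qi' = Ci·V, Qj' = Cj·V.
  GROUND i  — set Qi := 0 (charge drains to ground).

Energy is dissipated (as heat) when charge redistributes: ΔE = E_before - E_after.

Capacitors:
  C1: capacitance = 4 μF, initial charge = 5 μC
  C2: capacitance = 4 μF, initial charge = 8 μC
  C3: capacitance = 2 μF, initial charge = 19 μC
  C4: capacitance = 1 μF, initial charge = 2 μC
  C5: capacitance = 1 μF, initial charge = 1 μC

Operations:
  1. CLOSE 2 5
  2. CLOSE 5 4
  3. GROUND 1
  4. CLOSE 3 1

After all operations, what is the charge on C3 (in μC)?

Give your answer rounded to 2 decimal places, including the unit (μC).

Answer: 6.33 μC

Derivation:
Initial: C1(4μF, Q=5μC, V=1.25V), C2(4μF, Q=8μC, V=2.00V), C3(2μF, Q=19μC, V=9.50V), C4(1μF, Q=2μC, V=2.00V), C5(1μF, Q=1μC, V=1.00V)
Op 1: CLOSE 2-5: Q_total=9.00, C_total=5.00, V=1.80; Q2=7.20, Q5=1.80; dissipated=0.400
Op 2: CLOSE 5-4: Q_total=3.80, C_total=2.00, V=1.90; Q5=1.90, Q4=1.90; dissipated=0.010
Op 3: GROUND 1: Q1=0; energy lost=3.125
Op 4: CLOSE 3-1: Q_total=19.00, C_total=6.00, V=3.17; Q3=6.33, Q1=12.67; dissipated=60.167
Final charges: Q1=12.67, Q2=7.20, Q3=6.33, Q4=1.90, Q5=1.90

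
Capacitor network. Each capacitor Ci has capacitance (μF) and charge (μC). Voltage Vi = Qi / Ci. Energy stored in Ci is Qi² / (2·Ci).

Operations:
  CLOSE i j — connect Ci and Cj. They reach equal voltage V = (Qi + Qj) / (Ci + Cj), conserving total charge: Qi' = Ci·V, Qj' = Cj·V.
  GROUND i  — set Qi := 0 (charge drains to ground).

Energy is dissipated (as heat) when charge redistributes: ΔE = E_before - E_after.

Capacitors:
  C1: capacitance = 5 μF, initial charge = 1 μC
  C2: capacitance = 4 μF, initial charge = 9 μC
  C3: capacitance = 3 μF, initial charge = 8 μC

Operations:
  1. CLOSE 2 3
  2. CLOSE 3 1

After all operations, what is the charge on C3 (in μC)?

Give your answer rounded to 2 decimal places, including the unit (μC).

Initial: C1(5μF, Q=1μC, V=0.20V), C2(4μF, Q=9μC, V=2.25V), C3(3μF, Q=8μC, V=2.67V)
Op 1: CLOSE 2-3: Q_total=17.00, C_total=7.00, V=2.43; Q2=9.71, Q3=7.29; dissipated=0.149
Op 2: CLOSE 3-1: Q_total=8.29, C_total=8.00, V=1.04; Q3=3.11, Q1=5.18; dissipated=4.656
Final charges: Q1=5.18, Q2=9.71, Q3=3.11

Answer: 3.11 μC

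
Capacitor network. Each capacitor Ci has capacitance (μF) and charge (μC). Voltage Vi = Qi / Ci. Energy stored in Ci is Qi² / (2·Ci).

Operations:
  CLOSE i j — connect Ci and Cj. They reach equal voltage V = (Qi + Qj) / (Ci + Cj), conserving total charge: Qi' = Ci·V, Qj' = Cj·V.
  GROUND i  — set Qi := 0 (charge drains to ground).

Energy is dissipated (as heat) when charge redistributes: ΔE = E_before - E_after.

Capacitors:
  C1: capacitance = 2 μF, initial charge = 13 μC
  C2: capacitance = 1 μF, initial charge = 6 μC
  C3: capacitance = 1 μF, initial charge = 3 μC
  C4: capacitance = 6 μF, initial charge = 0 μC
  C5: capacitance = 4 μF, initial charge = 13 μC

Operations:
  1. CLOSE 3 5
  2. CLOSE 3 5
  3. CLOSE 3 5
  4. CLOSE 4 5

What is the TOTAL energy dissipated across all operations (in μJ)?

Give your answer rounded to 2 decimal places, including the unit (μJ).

Answer: 12.31 μJ

Derivation:
Initial: C1(2μF, Q=13μC, V=6.50V), C2(1μF, Q=6μC, V=6.00V), C3(1μF, Q=3μC, V=3.00V), C4(6μF, Q=0μC, V=0.00V), C5(4μF, Q=13μC, V=3.25V)
Op 1: CLOSE 3-5: Q_total=16.00, C_total=5.00, V=3.20; Q3=3.20, Q5=12.80; dissipated=0.025
Op 2: CLOSE 3-5: Q_total=16.00, C_total=5.00, V=3.20; Q3=3.20, Q5=12.80; dissipated=0.000
Op 3: CLOSE 3-5: Q_total=16.00, C_total=5.00, V=3.20; Q3=3.20, Q5=12.80; dissipated=0.000
Op 4: CLOSE 4-5: Q_total=12.80, C_total=10.00, V=1.28; Q4=7.68, Q5=5.12; dissipated=12.288
Total dissipated: 12.313 μJ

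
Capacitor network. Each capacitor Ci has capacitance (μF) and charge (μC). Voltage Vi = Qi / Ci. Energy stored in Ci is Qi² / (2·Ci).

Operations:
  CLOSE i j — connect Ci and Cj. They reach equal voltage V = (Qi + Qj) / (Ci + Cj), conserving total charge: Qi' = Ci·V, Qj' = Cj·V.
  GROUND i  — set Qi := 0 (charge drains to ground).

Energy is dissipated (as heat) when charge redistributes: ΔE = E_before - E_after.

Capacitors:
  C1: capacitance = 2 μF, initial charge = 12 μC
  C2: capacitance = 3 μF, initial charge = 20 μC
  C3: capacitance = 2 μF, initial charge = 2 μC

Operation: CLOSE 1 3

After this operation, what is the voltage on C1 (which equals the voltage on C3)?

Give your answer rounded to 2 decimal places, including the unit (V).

Answer: 3.50 V

Derivation:
Initial: C1(2μF, Q=12μC, V=6.00V), C2(3μF, Q=20μC, V=6.67V), C3(2μF, Q=2μC, V=1.00V)
Op 1: CLOSE 1-3: Q_total=14.00, C_total=4.00, V=3.50; Q1=7.00, Q3=7.00; dissipated=12.500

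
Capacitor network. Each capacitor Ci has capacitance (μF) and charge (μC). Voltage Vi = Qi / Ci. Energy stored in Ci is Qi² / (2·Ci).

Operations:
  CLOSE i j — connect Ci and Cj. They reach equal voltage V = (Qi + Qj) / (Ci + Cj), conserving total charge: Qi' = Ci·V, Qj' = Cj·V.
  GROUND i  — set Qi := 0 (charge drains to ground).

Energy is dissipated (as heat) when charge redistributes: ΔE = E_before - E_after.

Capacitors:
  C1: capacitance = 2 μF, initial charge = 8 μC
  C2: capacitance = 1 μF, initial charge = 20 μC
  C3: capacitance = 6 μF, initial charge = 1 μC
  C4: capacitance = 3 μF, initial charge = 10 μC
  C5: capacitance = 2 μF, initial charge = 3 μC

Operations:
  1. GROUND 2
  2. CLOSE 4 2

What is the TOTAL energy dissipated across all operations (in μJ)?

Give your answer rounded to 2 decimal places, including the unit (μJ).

Answer: 204.17 μJ

Derivation:
Initial: C1(2μF, Q=8μC, V=4.00V), C2(1μF, Q=20μC, V=20.00V), C3(6μF, Q=1μC, V=0.17V), C4(3μF, Q=10μC, V=3.33V), C5(2μF, Q=3μC, V=1.50V)
Op 1: GROUND 2: Q2=0; energy lost=200.000
Op 2: CLOSE 4-2: Q_total=10.00, C_total=4.00, V=2.50; Q4=7.50, Q2=2.50; dissipated=4.167
Total dissipated: 204.167 μJ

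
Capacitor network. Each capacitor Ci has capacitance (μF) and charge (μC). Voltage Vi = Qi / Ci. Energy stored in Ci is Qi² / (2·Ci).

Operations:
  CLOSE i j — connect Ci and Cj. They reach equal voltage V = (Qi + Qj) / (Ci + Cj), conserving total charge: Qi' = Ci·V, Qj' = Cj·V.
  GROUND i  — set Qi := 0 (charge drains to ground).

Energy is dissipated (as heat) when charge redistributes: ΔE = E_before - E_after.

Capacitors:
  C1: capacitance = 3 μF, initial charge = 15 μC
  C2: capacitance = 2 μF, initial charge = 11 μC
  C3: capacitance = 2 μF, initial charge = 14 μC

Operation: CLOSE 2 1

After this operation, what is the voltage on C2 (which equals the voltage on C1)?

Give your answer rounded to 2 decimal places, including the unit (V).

Answer: 5.20 V

Derivation:
Initial: C1(3μF, Q=15μC, V=5.00V), C2(2μF, Q=11μC, V=5.50V), C3(2μF, Q=14μC, V=7.00V)
Op 1: CLOSE 2-1: Q_total=26.00, C_total=5.00, V=5.20; Q2=10.40, Q1=15.60; dissipated=0.150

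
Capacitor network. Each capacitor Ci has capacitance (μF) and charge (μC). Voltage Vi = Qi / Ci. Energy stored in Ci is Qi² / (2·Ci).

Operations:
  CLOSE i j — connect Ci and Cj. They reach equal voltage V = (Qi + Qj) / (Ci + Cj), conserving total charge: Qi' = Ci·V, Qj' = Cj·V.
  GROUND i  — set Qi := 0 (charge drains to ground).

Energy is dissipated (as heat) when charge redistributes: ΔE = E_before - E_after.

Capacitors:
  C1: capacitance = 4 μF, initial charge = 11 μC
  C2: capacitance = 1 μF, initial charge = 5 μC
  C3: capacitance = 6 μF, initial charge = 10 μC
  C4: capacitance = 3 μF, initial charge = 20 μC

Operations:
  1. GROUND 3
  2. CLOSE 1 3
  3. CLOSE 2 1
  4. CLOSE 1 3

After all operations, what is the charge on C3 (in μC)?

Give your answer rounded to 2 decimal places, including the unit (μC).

Initial: C1(4μF, Q=11μC, V=2.75V), C2(1μF, Q=5μC, V=5.00V), C3(6μF, Q=10μC, V=1.67V), C4(3μF, Q=20μC, V=6.67V)
Op 1: GROUND 3: Q3=0; energy lost=8.333
Op 2: CLOSE 1-3: Q_total=11.00, C_total=10.00, V=1.10; Q1=4.40, Q3=6.60; dissipated=9.075
Op 3: CLOSE 2-1: Q_total=9.40, C_total=5.00, V=1.88; Q2=1.88, Q1=7.52; dissipated=6.084
Op 4: CLOSE 1-3: Q_total=14.12, C_total=10.00, V=1.41; Q1=5.65, Q3=8.47; dissipated=0.730
Final charges: Q1=5.65, Q2=1.88, Q3=8.47, Q4=20.00

Answer: 8.47 μC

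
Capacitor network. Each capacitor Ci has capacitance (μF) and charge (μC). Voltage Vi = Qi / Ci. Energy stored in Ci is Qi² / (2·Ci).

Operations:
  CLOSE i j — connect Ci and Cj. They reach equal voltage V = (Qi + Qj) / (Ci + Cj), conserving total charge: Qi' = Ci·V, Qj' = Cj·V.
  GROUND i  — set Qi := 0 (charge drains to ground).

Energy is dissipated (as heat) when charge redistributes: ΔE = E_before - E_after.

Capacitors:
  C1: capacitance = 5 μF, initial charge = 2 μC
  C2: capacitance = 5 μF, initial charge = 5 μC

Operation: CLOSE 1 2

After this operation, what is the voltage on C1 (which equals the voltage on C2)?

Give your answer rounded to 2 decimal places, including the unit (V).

Initial: C1(5μF, Q=2μC, V=0.40V), C2(5μF, Q=5μC, V=1.00V)
Op 1: CLOSE 1-2: Q_total=7.00, C_total=10.00, V=0.70; Q1=3.50, Q2=3.50; dissipated=0.450

Answer: 0.70 V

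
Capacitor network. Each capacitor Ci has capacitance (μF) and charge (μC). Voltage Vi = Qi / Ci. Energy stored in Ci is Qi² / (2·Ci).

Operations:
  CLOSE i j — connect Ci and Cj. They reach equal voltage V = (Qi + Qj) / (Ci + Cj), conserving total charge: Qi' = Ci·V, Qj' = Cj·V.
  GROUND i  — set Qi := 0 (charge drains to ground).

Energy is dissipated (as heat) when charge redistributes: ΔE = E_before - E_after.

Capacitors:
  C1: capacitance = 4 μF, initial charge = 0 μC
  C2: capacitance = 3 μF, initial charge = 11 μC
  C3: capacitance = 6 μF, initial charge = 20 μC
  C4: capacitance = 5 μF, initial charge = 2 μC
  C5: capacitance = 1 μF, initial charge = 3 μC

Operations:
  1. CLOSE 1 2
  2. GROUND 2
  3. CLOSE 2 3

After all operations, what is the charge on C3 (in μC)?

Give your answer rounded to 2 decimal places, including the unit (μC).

Answer: 13.33 μC

Derivation:
Initial: C1(4μF, Q=0μC, V=0.00V), C2(3μF, Q=11μC, V=3.67V), C3(6μF, Q=20μC, V=3.33V), C4(5μF, Q=2μC, V=0.40V), C5(1μF, Q=3μC, V=3.00V)
Op 1: CLOSE 1-2: Q_total=11.00, C_total=7.00, V=1.57; Q1=6.29, Q2=4.71; dissipated=11.524
Op 2: GROUND 2: Q2=0; energy lost=3.704
Op 3: CLOSE 2-3: Q_total=20.00, C_total=9.00, V=2.22; Q2=6.67, Q3=13.33; dissipated=11.111
Final charges: Q1=6.29, Q2=6.67, Q3=13.33, Q4=2.00, Q5=3.00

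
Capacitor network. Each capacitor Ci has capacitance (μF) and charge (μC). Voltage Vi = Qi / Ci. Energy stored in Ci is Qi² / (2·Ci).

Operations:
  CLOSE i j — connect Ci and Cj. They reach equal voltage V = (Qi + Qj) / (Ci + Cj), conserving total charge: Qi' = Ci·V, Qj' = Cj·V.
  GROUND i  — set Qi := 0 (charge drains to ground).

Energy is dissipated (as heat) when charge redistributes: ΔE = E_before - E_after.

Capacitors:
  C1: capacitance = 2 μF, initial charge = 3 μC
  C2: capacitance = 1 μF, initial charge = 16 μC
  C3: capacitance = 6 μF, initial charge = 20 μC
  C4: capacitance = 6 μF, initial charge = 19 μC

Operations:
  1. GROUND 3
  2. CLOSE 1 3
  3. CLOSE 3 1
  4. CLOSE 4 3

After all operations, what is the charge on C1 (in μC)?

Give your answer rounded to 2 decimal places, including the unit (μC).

Answer: 0.75 μC

Derivation:
Initial: C1(2μF, Q=3μC, V=1.50V), C2(1μF, Q=16μC, V=16.00V), C3(6μF, Q=20μC, V=3.33V), C4(6μF, Q=19μC, V=3.17V)
Op 1: GROUND 3: Q3=0; energy lost=33.333
Op 2: CLOSE 1-3: Q_total=3.00, C_total=8.00, V=0.38; Q1=0.75, Q3=2.25; dissipated=1.688
Op 3: CLOSE 3-1: Q_total=3.00, C_total=8.00, V=0.38; Q3=2.25, Q1=0.75; dissipated=0.000
Op 4: CLOSE 4-3: Q_total=21.25, C_total=12.00, V=1.77; Q4=10.62, Q3=10.62; dissipated=11.690
Final charges: Q1=0.75, Q2=16.00, Q3=10.62, Q4=10.62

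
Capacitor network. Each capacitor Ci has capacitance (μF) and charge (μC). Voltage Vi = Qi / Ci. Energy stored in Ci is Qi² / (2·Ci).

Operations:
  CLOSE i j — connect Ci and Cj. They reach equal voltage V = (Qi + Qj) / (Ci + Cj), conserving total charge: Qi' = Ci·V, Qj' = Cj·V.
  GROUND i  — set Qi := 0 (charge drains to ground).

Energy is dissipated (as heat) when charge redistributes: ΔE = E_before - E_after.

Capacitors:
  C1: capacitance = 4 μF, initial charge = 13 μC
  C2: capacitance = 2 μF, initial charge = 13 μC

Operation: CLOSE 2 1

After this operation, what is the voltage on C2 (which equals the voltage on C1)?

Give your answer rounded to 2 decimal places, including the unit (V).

Answer: 4.33 V

Derivation:
Initial: C1(4μF, Q=13μC, V=3.25V), C2(2μF, Q=13μC, V=6.50V)
Op 1: CLOSE 2-1: Q_total=26.00, C_total=6.00, V=4.33; Q2=8.67, Q1=17.33; dissipated=7.042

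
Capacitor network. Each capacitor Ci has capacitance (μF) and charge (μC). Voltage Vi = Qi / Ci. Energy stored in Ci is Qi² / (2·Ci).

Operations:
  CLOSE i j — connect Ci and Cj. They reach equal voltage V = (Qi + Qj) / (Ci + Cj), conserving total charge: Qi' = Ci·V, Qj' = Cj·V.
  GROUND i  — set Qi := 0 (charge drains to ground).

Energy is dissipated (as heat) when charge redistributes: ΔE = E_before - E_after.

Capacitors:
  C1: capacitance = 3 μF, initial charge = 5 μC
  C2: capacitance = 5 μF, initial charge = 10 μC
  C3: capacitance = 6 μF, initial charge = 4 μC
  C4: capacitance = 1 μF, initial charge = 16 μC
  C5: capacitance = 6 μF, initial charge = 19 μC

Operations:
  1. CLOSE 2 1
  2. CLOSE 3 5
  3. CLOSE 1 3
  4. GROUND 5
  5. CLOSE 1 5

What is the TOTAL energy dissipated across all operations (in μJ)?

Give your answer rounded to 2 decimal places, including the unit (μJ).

Initial: C1(3μF, Q=5μC, V=1.67V), C2(5μF, Q=10μC, V=2.00V), C3(6μF, Q=4μC, V=0.67V), C4(1μF, Q=16μC, V=16.00V), C5(6μF, Q=19μC, V=3.17V)
Op 1: CLOSE 2-1: Q_total=15.00, C_total=8.00, V=1.88; Q2=9.38, Q1=5.62; dissipated=0.104
Op 2: CLOSE 3-5: Q_total=23.00, C_total=12.00, V=1.92; Q3=11.50, Q5=11.50; dissipated=9.375
Op 3: CLOSE 1-3: Q_total=17.12, C_total=9.00, V=1.90; Q1=5.71, Q3=11.42; dissipated=0.002
Op 4: GROUND 5: Q5=0; energy lost=11.021
Op 5: CLOSE 1-5: Q_total=5.71, C_total=9.00, V=0.63; Q1=1.90, Q5=3.81; dissipated=3.621
Total dissipated: 24.122 μJ

Answer: 24.12 μJ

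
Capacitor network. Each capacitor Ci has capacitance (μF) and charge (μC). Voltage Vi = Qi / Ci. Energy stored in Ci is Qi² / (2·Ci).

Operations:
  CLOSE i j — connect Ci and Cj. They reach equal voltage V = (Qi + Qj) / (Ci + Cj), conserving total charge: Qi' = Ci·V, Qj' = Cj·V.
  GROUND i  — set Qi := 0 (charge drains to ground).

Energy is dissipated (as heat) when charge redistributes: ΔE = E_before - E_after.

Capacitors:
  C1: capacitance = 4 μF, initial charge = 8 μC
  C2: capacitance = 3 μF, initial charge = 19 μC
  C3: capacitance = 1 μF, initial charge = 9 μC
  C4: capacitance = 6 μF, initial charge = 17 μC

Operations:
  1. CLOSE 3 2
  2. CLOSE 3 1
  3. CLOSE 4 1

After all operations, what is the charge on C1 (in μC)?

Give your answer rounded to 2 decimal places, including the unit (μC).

Answer: 11.60 μC

Derivation:
Initial: C1(4μF, Q=8μC, V=2.00V), C2(3μF, Q=19μC, V=6.33V), C3(1μF, Q=9μC, V=9.00V), C4(6μF, Q=17μC, V=2.83V)
Op 1: CLOSE 3-2: Q_total=28.00, C_total=4.00, V=7.00; Q3=7.00, Q2=21.00; dissipated=2.667
Op 2: CLOSE 3-1: Q_total=15.00, C_total=5.00, V=3.00; Q3=3.00, Q1=12.00; dissipated=10.000
Op 3: CLOSE 4-1: Q_total=29.00, C_total=10.00, V=2.90; Q4=17.40, Q1=11.60; dissipated=0.033
Final charges: Q1=11.60, Q2=21.00, Q3=3.00, Q4=17.40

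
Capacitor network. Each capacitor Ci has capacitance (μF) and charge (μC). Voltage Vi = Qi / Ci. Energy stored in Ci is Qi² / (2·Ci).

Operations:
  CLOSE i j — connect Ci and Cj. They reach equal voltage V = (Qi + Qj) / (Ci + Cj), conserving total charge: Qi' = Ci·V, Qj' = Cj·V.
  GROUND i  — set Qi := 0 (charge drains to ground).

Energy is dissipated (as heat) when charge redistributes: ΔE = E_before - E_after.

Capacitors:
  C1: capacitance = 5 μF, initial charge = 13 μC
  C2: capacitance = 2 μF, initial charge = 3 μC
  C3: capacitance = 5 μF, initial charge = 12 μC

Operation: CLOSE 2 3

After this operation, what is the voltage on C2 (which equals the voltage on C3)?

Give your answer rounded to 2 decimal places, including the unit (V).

Answer: 2.14 V

Derivation:
Initial: C1(5μF, Q=13μC, V=2.60V), C2(2μF, Q=3μC, V=1.50V), C3(5μF, Q=12μC, V=2.40V)
Op 1: CLOSE 2-3: Q_total=15.00, C_total=7.00, V=2.14; Q2=4.29, Q3=10.71; dissipated=0.579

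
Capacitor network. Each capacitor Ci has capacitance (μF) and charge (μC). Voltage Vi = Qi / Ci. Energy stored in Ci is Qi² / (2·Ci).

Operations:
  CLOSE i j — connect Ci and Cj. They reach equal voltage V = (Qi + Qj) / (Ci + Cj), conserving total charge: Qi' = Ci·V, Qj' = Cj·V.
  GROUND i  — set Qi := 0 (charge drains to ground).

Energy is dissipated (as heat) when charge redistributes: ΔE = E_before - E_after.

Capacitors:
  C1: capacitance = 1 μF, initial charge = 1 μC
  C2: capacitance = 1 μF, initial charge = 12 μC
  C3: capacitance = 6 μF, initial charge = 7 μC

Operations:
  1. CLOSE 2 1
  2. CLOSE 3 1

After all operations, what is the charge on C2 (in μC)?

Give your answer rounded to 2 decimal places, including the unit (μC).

Answer: 6.50 μC

Derivation:
Initial: C1(1μF, Q=1μC, V=1.00V), C2(1μF, Q=12μC, V=12.00V), C3(6μF, Q=7μC, V=1.17V)
Op 1: CLOSE 2-1: Q_total=13.00, C_total=2.00, V=6.50; Q2=6.50, Q1=6.50; dissipated=30.250
Op 2: CLOSE 3-1: Q_total=13.50, C_total=7.00, V=1.93; Q3=11.57, Q1=1.93; dissipated=12.190
Final charges: Q1=1.93, Q2=6.50, Q3=11.57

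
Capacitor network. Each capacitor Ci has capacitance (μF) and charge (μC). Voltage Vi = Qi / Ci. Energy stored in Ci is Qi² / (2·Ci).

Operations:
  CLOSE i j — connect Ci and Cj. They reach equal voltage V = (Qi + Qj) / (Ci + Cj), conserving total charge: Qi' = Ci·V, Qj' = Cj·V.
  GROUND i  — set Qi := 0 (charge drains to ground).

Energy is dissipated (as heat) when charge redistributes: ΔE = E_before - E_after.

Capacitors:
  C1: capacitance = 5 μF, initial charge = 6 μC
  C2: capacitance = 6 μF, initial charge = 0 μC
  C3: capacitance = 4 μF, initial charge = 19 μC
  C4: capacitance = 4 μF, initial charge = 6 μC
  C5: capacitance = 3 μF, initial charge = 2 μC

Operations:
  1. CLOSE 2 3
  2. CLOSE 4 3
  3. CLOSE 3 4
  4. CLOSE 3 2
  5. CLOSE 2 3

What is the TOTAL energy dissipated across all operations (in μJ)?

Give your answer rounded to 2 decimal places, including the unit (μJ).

Answer: 27.28 μJ

Derivation:
Initial: C1(5μF, Q=6μC, V=1.20V), C2(6μF, Q=0μC, V=0.00V), C3(4μF, Q=19μC, V=4.75V), C4(4μF, Q=6μC, V=1.50V), C5(3μF, Q=2μC, V=0.67V)
Op 1: CLOSE 2-3: Q_total=19.00, C_total=10.00, V=1.90; Q2=11.40, Q3=7.60; dissipated=27.075
Op 2: CLOSE 4-3: Q_total=13.60, C_total=8.00, V=1.70; Q4=6.80, Q3=6.80; dissipated=0.160
Op 3: CLOSE 3-4: Q_total=13.60, C_total=8.00, V=1.70; Q3=6.80, Q4=6.80; dissipated=0.000
Op 4: CLOSE 3-2: Q_total=18.20, C_total=10.00, V=1.82; Q3=7.28, Q2=10.92; dissipated=0.048
Op 5: CLOSE 2-3: Q_total=18.20, C_total=10.00, V=1.82; Q2=10.92, Q3=7.28; dissipated=0.000
Total dissipated: 27.283 μJ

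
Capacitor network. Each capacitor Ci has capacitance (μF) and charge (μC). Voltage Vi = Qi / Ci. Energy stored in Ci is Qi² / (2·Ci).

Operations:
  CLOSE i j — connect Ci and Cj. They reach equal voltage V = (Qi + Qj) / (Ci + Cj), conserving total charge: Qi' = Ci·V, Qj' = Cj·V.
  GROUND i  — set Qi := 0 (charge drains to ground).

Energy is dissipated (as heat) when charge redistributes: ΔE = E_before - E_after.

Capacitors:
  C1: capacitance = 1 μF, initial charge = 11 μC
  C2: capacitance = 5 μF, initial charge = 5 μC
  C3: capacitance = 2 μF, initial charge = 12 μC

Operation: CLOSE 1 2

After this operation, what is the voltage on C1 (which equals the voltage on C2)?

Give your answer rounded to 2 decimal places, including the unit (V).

Answer: 2.67 V

Derivation:
Initial: C1(1μF, Q=11μC, V=11.00V), C2(5μF, Q=5μC, V=1.00V), C3(2μF, Q=12μC, V=6.00V)
Op 1: CLOSE 1-2: Q_total=16.00, C_total=6.00, V=2.67; Q1=2.67, Q2=13.33; dissipated=41.667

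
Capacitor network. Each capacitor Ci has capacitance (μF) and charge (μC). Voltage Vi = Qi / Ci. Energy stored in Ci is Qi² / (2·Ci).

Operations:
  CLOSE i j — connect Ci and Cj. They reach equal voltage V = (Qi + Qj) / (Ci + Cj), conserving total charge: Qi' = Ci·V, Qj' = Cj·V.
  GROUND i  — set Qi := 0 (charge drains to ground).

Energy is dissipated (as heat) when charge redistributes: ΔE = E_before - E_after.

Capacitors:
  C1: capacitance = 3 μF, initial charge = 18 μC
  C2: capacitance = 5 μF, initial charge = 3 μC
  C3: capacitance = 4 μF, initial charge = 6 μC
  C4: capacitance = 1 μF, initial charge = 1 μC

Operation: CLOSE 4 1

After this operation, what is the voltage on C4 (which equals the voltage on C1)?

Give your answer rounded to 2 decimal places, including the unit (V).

Initial: C1(3μF, Q=18μC, V=6.00V), C2(5μF, Q=3μC, V=0.60V), C3(4μF, Q=6μC, V=1.50V), C4(1μF, Q=1μC, V=1.00V)
Op 1: CLOSE 4-1: Q_total=19.00, C_total=4.00, V=4.75; Q4=4.75, Q1=14.25; dissipated=9.375

Answer: 4.75 V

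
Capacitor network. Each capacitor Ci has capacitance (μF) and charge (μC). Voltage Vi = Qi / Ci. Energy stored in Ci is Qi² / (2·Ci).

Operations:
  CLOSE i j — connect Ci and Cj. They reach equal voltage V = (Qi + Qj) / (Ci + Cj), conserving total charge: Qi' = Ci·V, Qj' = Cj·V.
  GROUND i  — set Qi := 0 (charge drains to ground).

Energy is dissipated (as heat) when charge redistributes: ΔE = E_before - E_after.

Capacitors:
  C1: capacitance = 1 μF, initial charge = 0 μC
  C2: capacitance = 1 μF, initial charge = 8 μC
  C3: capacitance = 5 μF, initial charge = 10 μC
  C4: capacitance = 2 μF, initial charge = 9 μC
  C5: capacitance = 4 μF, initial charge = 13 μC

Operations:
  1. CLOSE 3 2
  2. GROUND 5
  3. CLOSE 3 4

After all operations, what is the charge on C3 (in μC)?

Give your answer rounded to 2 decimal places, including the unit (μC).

Initial: C1(1μF, Q=0μC, V=0.00V), C2(1μF, Q=8μC, V=8.00V), C3(5μF, Q=10μC, V=2.00V), C4(2μF, Q=9μC, V=4.50V), C5(4μF, Q=13μC, V=3.25V)
Op 1: CLOSE 3-2: Q_total=18.00, C_total=6.00, V=3.00; Q3=15.00, Q2=3.00; dissipated=15.000
Op 2: GROUND 5: Q5=0; energy lost=21.125
Op 3: CLOSE 3-4: Q_total=24.00, C_total=7.00, V=3.43; Q3=17.14, Q4=6.86; dissipated=1.607
Final charges: Q1=0.00, Q2=3.00, Q3=17.14, Q4=6.86, Q5=0.00

Answer: 17.14 μC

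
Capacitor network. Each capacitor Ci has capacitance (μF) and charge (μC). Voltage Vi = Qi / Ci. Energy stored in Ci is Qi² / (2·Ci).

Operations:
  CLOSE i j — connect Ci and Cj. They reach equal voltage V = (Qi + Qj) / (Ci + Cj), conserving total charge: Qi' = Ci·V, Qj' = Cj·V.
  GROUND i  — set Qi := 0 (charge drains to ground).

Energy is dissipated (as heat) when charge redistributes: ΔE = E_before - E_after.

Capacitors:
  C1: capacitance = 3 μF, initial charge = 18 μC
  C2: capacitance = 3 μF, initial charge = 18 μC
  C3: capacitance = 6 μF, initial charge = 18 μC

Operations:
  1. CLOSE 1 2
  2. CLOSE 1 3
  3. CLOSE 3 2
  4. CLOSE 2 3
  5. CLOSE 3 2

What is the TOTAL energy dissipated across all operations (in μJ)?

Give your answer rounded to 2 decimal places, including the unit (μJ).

Answer: 13.00 μJ

Derivation:
Initial: C1(3μF, Q=18μC, V=6.00V), C2(3μF, Q=18μC, V=6.00V), C3(6μF, Q=18μC, V=3.00V)
Op 1: CLOSE 1-2: Q_total=36.00, C_total=6.00, V=6.00; Q1=18.00, Q2=18.00; dissipated=0.000
Op 2: CLOSE 1-3: Q_total=36.00, C_total=9.00, V=4.00; Q1=12.00, Q3=24.00; dissipated=9.000
Op 3: CLOSE 3-2: Q_total=42.00, C_total=9.00, V=4.67; Q3=28.00, Q2=14.00; dissipated=4.000
Op 4: CLOSE 2-3: Q_total=42.00, C_total=9.00, V=4.67; Q2=14.00, Q3=28.00; dissipated=0.000
Op 5: CLOSE 3-2: Q_total=42.00, C_total=9.00, V=4.67; Q3=28.00, Q2=14.00; dissipated=0.000
Total dissipated: 13.000 μJ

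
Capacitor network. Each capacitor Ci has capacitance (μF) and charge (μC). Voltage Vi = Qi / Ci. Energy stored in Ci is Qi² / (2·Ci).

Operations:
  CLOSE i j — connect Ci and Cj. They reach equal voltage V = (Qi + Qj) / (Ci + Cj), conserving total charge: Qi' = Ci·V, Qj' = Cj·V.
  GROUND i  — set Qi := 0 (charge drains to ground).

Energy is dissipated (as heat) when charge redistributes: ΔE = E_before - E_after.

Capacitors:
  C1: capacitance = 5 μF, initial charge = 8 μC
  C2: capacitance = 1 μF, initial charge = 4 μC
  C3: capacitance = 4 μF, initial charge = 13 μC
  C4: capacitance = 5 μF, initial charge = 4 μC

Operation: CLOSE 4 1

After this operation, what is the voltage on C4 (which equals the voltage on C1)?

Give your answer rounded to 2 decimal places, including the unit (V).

Initial: C1(5μF, Q=8μC, V=1.60V), C2(1μF, Q=4μC, V=4.00V), C3(4μF, Q=13μC, V=3.25V), C4(5μF, Q=4μC, V=0.80V)
Op 1: CLOSE 4-1: Q_total=12.00, C_total=10.00, V=1.20; Q4=6.00, Q1=6.00; dissipated=0.800

Answer: 1.20 V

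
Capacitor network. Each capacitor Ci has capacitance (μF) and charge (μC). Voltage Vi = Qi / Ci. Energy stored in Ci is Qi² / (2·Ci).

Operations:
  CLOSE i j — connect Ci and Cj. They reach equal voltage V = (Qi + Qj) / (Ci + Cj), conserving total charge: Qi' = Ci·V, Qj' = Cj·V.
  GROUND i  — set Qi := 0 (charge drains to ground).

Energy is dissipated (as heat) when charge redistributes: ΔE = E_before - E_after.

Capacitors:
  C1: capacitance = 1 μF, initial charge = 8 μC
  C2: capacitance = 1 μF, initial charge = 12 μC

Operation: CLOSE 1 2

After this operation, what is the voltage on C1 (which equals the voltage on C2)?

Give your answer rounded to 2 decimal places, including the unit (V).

Initial: C1(1μF, Q=8μC, V=8.00V), C2(1μF, Q=12μC, V=12.00V)
Op 1: CLOSE 1-2: Q_total=20.00, C_total=2.00, V=10.00; Q1=10.00, Q2=10.00; dissipated=4.000

Answer: 10.00 V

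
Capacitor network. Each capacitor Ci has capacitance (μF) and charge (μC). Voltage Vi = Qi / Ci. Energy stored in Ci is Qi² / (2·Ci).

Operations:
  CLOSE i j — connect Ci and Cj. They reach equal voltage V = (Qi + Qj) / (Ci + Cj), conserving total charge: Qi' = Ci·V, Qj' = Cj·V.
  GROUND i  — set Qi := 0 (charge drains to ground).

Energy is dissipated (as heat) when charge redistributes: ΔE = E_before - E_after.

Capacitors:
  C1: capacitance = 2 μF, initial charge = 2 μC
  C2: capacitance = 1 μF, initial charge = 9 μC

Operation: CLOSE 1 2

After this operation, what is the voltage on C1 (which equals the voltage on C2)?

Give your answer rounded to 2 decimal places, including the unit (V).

Answer: 3.67 V

Derivation:
Initial: C1(2μF, Q=2μC, V=1.00V), C2(1μF, Q=9μC, V=9.00V)
Op 1: CLOSE 1-2: Q_total=11.00, C_total=3.00, V=3.67; Q1=7.33, Q2=3.67; dissipated=21.333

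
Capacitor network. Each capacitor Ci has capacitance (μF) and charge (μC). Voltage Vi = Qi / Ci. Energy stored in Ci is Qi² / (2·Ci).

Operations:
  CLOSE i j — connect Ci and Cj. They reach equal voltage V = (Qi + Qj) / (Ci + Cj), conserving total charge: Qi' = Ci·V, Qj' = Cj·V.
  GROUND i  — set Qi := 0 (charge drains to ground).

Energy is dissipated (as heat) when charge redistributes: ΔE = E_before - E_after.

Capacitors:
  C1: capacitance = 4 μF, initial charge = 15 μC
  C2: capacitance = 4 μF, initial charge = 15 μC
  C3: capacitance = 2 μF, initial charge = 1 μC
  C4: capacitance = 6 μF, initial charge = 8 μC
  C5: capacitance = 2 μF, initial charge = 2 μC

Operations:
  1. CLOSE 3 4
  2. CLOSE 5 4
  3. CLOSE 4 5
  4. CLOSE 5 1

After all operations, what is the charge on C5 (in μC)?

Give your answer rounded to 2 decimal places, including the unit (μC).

Answer: 5.73 μC

Derivation:
Initial: C1(4μF, Q=15μC, V=3.75V), C2(4μF, Q=15μC, V=3.75V), C3(2μF, Q=1μC, V=0.50V), C4(6μF, Q=8μC, V=1.33V), C5(2μF, Q=2μC, V=1.00V)
Op 1: CLOSE 3-4: Q_total=9.00, C_total=8.00, V=1.12; Q3=2.25, Q4=6.75; dissipated=0.521
Op 2: CLOSE 5-4: Q_total=8.75, C_total=8.00, V=1.09; Q5=2.19, Q4=6.56; dissipated=0.012
Op 3: CLOSE 4-5: Q_total=8.75, C_total=8.00, V=1.09; Q4=6.56, Q5=2.19; dissipated=0.000
Op 4: CLOSE 5-1: Q_total=17.19, C_total=6.00, V=2.86; Q5=5.73, Q1=11.46; dissipated=4.704
Final charges: Q1=11.46, Q2=15.00, Q3=2.25, Q4=6.56, Q5=5.73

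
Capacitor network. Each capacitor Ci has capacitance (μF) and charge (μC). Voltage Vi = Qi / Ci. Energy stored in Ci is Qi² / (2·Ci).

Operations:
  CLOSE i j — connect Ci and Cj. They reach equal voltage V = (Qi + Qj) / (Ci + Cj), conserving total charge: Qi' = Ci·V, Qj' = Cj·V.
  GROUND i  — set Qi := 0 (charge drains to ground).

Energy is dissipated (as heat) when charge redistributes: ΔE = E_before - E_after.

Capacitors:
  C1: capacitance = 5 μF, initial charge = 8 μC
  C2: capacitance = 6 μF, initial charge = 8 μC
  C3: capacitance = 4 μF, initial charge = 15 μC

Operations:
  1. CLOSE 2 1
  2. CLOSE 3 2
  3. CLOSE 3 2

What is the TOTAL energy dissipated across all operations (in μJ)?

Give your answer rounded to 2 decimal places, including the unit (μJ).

Initial: C1(5μF, Q=8μC, V=1.60V), C2(6μF, Q=8μC, V=1.33V), C3(4μF, Q=15μC, V=3.75V)
Op 1: CLOSE 2-1: Q_total=16.00, C_total=11.00, V=1.45; Q2=8.73, Q1=7.27; dissipated=0.097
Op 2: CLOSE 3-2: Q_total=23.73, C_total=10.00, V=2.37; Q3=9.49, Q2=14.24; dissipated=6.323
Op 3: CLOSE 3-2: Q_total=23.73, C_total=10.00, V=2.37; Q3=9.49, Q2=14.24; dissipated=0.000
Total dissipated: 6.420 μJ

Answer: 6.42 μJ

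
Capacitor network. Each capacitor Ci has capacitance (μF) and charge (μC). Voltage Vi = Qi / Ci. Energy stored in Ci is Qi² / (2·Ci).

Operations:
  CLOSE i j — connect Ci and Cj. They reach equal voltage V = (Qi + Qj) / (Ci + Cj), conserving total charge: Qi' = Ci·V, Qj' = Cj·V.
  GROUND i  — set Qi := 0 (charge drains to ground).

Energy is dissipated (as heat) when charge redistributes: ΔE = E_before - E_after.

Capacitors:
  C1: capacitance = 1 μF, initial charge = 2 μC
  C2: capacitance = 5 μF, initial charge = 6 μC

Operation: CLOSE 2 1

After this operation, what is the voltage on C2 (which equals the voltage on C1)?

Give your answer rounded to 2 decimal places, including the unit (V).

Answer: 1.33 V

Derivation:
Initial: C1(1μF, Q=2μC, V=2.00V), C2(5μF, Q=6μC, V=1.20V)
Op 1: CLOSE 2-1: Q_total=8.00, C_total=6.00, V=1.33; Q2=6.67, Q1=1.33; dissipated=0.267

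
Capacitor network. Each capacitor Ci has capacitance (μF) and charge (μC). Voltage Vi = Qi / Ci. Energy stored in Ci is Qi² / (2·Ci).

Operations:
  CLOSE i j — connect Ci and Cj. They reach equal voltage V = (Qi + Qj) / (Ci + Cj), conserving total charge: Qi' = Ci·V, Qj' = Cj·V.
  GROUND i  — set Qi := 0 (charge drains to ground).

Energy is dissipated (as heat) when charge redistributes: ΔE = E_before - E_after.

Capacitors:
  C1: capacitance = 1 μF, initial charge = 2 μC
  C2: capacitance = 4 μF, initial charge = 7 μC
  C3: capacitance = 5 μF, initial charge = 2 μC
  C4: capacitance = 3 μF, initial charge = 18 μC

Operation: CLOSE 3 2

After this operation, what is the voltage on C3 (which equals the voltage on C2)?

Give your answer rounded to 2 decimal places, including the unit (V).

Answer: 1.00 V

Derivation:
Initial: C1(1μF, Q=2μC, V=2.00V), C2(4μF, Q=7μC, V=1.75V), C3(5μF, Q=2μC, V=0.40V), C4(3μF, Q=18μC, V=6.00V)
Op 1: CLOSE 3-2: Q_total=9.00, C_total=9.00, V=1.00; Q3=5.00, Q2=4.00; dissipated=2.025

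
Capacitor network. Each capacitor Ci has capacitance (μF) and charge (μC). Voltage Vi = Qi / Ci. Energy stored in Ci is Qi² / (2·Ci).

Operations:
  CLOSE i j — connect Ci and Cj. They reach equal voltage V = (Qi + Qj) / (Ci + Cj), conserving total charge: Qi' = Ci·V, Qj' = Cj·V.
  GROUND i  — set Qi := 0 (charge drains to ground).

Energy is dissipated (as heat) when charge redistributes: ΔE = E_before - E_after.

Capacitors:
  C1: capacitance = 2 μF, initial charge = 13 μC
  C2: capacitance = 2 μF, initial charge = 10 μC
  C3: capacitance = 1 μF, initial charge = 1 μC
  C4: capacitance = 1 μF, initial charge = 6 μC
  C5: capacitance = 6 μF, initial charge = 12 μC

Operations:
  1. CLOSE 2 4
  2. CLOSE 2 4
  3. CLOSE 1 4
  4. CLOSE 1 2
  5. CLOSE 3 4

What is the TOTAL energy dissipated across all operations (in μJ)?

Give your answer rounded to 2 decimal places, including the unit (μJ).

Answer: 7.62 μJ

Derivation:
Initial: C1(2μF, Q=13μC, V=6.50V), C2(2μF, Q=10μC, V=5.00V), C3(1μF, Q=1μC, V=1.00V), C4(1μF, Q=6μC, V=6.00V), C5(6μF, Q=12μC, V=2.00V)
Op 1: CLOSE 2-4: Q_total=16.00, C_total=3.00, V=5.33; Q2=10.67, Q4=5.33; dissipated=0.333
Op 2: CLOSE 2-4: Q_total=16.00, C_total=3.00, V=5.33; Q2=10.67, Q4=5.33; dissipated=0.000
Op 3: CLOSE 1-4: Q_total=18.33, C_total=3.00, V=6.11; Q1=12.22, Q4=6.11; dissipated=0.454
Op 4: CLOSE 1-2: Q_total=22.89, C_total=4.00, V=5.72; Q1=11.44, Q2=11.44; dissipated=0.302
Op 5: CLOSE 3-4: Q_total=7.11, C_total=2.00, V=3.56; Q3=3.56, Q4=3.56; dissipated=6.531
Total dissipated: 7.620 μJ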